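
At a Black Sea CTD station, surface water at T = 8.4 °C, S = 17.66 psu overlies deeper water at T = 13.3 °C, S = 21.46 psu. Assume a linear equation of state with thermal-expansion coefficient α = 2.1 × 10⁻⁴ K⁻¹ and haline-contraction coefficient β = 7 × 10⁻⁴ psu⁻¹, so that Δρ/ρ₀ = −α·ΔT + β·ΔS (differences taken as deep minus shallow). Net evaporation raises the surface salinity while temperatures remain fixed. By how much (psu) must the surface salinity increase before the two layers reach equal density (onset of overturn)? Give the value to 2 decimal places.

Neutral buoyancy requires −α(T_deep − T_surf) + β(S_deep − S_surf′) = 0.
S_surf′ = S_deep − (α/β)·ΔT = 21.46 − (2.1 × 10⁻⁴/7 × 10⁻⁴)·(+4.9) = 19.9900 psu.
Increase required: 19.9900 − 17.66 = 2.3300 psu.

2.33 psu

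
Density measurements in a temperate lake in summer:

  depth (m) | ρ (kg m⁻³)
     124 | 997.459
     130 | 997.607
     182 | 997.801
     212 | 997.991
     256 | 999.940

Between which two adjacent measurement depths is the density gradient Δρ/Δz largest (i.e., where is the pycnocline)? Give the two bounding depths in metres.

212–256 m

Compute the density gradient over each adjacent pair:
  124–130 m: Δρ/Δz = 0.148/6 = 0.025 kg m⁻⁴
  130–182 m: Δρ/Δz = 0.194/52 = 3.7 × 10⁻³ kg m⁻⁴
  182–212 m: Δρ/Δz = 0.190/30 = 6.3 × 10⁻³ kg m⁻⁴
  212–256 m: Δρ/Δz = 1.949/44 = 0.044 kg m⁻⁴
The largest gradient is in the 212–256 m interval — the pycnocline.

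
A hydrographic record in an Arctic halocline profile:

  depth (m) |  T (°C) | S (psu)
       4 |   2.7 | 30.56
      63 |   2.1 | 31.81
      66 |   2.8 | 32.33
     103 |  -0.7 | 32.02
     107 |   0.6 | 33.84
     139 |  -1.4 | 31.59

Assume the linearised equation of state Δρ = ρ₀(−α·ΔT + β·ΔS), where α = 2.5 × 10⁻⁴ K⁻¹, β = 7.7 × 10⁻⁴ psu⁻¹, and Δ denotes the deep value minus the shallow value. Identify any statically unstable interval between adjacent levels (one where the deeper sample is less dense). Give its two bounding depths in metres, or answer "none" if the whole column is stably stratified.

Evaluate Δρ/ρ₀ = −αΔT + βΔS across each adjacent pair:
  4–63 m: −αΔT+βΔS = −(2.5 × 10⁻⁴)(-0.6)+(7.7 × 10⁻⁴)(+1.25) = 1.1 × 10⁻³ → stable
  63–66 m: −αΔT+βΔS = −(2.5 × 10⁻⁴)(+0.7)+(7.7 × 10⁻⁴)(+0.52) = 2.3 × 10⁻⁴ → stable
  66–103 m: −αΔT+βΔS = −(2.5 × 10⁻⁴)(-3.5)+(7.7 × 10⁻⁴)(-0.31) = 6.4 × 10⁻⁴ → stable
  103–107 m: −αΔT+βΔS = −(2.5 × 10⁻⁴)(+1.3)+(7.7 × 10⁻⁴)(+1.82) = 1.1 × 10⁻³ → stable
  107–139 m: −αΔT+βΔS = −(2.5 × 10⁻⁴)(-2.0)+(7.7 × 10⁻⁴)(-2.25) = -1.2 × 10⁻³ → UNSTABLE
The 107–139 m interval has Δρ < 0: lighter water underlies denser water.

107–139 m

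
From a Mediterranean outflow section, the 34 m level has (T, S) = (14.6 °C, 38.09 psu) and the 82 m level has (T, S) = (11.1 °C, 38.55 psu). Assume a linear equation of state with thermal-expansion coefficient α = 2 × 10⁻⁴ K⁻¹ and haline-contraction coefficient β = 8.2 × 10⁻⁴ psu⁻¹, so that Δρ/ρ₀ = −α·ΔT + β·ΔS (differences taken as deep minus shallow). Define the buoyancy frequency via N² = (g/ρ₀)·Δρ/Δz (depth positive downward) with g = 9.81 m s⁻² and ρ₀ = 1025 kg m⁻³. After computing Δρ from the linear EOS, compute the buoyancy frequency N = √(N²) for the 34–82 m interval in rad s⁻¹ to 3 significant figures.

ΔT = -3.5 K, ΔS = +0.46 psu (deep − shallow).
Δρ/ρ₀ = −αΔT + βΔS = 7.00 × 10⁻⁴ + 3.772 × 10⁻⁴ = 1.0772 × 10⁻³, so Δρ ≈ 1.104 kg m⁻³.
N² = (g/ρ₀)·Δρ/Δz = g·(Δρ/ρ₀)/Δz = 9.81 × 1.0772 × 10⁻³ / 48 = 2.2015 × 10⁻⁴ s⁻².
N = √(2.2015 × 10⁻⁴) = 0.014837 rad s⁻¹ ≈ 0.0148 rad s⁻¹.

0.0148 rad s⁻¹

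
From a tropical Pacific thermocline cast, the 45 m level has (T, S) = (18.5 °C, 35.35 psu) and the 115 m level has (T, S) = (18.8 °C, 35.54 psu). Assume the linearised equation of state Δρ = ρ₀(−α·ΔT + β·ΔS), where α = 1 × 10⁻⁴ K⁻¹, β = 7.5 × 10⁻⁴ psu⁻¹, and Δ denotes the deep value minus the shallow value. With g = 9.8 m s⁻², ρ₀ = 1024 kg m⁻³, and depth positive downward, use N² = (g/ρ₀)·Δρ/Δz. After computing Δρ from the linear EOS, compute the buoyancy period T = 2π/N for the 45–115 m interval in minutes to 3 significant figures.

26.4 min

ΔT = +0.3 K, ΔS = +0.19 psu (deep − shallow).
Δρ/ρ₀ = −αΔT + βΔS = -3.00 × 10⁻⁵ + 1.425 × 10⁻⁴ = 1.125 × 10⁻⁴, so Δρ ≈ 0.1152 kg m⁻³.
N² = (g/ρ₀)·Δρ/Δz = g·(Δρ/ρ₀)/Δz = 9.8 × 1.125 × 10⁻⁴ / 70 = 1.5750 × 10⁻⁵ s⁻².
N = √(1.5750 × 10⁻⁵) = 3.9686 × 10⁻³ rad s⁻¹ → T = 2π/N = 1.5832 × 10³ s = 26.387 min ≈ 26.4 min.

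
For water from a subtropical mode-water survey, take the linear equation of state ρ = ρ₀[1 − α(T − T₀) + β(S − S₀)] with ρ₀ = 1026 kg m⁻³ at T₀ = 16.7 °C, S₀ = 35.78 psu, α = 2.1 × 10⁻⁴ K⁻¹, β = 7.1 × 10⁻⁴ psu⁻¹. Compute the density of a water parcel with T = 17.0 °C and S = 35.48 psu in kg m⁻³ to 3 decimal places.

T − T₀ = +0.3 K, S − S₀ = -0.30 psu.
Bracket = 1 − α·(+0.3) + β·(-0.30) = 1 + (-2.76 × 10⁻⁴) = 0.9997240.
ρ = 1026 × 0.9997240 = 1025.717 kg m⁻³.

1025.717 kg m⁻³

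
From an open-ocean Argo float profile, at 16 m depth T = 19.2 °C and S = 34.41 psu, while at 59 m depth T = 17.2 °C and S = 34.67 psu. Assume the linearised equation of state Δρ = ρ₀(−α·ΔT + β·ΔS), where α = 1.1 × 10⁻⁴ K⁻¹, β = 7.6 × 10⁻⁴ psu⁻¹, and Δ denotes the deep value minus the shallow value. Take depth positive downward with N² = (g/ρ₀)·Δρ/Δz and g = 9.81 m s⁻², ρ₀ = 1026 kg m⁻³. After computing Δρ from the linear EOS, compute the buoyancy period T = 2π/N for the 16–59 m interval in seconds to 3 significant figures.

ΔT = -2.0 K, ΔS = +0.26 psu (deep − shallow).
Δρ/ρ₀ = −αΔT + βΔS = 2.20 × 10⁻⁴ + 1.976 × 10⁻⁴ = 4.176 × 10⁻⁴, so Δρ ≈ 0.4285 kg m⁻³.
N² = (g/ρ₀)·Δρ/Δz = g·(Δρ/ρ₀)/Δz = 9.81 × 4.176 × 10⁻⁴ / 43 = 9.5271 × 10⁻⁵ s⁻².
N = √(9.5271 × 10⁻⁵) = 9.7607 × 10⁻³ rad s⁻¹ → T = 2π/N = 643.72 s ≈ 644 s.

644 s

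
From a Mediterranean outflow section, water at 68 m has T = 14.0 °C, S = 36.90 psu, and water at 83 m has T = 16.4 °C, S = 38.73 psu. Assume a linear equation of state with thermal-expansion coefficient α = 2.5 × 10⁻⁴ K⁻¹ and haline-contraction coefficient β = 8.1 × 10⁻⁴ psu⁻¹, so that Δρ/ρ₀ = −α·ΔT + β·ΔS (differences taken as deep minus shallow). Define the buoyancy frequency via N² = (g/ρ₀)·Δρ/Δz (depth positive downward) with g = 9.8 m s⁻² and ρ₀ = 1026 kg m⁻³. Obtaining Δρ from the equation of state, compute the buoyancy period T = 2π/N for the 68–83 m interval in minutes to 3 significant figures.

ΔT = +2.4 K, ΔS = +1.83 psu (deep − shallow).
Δρ/ρ₀ = −αΔT + βΔS = -6.00 × 10⁻⁴ + 1.4823 × 10⁻³ = 8.823 × 10⁻⁴, so Δρ ≈ 0.9052 kg m⁻³.
N² = (g/ρ₀)·Δρ/Δz = g·(Δρ/ρ₀)/Δz = 9.8 × 8.823 × 10⁻⁴ / 15 = 5.7644 × 10⁻⁴ s⁻².
N = √(5.7644 × 10⁻⁴) = 0.024009 rad s⁻¹ → T = 2π/N = 261.70 s = 4.3617 min ≈ 4.36 min.

4.36 min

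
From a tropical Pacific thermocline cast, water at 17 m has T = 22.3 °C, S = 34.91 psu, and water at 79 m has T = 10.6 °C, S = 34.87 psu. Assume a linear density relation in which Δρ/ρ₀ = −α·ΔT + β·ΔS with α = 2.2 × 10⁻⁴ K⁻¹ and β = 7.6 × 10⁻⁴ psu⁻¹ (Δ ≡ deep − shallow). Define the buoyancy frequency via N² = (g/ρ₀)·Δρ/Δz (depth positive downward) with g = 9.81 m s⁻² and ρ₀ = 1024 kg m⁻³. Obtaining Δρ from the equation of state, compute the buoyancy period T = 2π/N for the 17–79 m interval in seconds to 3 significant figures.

313 s

ΔT = -11.7 K, ΔS = -0.04 psu (deep − shallow).
Δρ/ρ₀ = −αΔT + βΔS = 2.574 × 10⁻³ − 3.04 × 10⁻⁵ = 2.5436 × 10⁻³, so Δρ ≈ 2.605 kg m⁻³.
N² = (g/ρ₀)·Δρ/Δz = g·(Δρ/ρ₀)/Δz = 9.81 × 2.5436 × 10⁻³ / 62 = 4.0246 × 10⁻⁴ s⁻².
N = √(4.0246 × 10⁻⁴) = 0.020061 rad s⁻¹ → T = 2π/N = 313.20 s ≈ 313 s.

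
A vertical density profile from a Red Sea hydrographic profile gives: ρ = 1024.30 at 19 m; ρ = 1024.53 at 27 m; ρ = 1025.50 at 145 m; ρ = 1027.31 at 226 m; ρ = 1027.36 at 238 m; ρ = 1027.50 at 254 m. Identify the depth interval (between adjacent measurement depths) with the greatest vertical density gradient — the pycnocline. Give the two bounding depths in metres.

Compute the density gradient over each adjacent pair:
  19–27 m: Δρ/Δz = 0.23/8 = 0.029 kg m⁻⁴
  27–145 m: Δρ/Δz = 0.97/118 = 8.2 × 10⁻³ kg m⁻⁴
  145–226 m: Δρ/Δz = 1.81/81 = 0.022 kg m⁻⁴
  226–238 m: Δρ/Δz = 0.05/12 = 4.2 × 10⁻³ kg m⁻⁴
  238–254 m: Δρ/Δz = 0.14/16 = 8.8 × 10⁻³ kg m⁻⁴
The largest gradient is in the 19–27 m interval — the pycnocline.

19–27 m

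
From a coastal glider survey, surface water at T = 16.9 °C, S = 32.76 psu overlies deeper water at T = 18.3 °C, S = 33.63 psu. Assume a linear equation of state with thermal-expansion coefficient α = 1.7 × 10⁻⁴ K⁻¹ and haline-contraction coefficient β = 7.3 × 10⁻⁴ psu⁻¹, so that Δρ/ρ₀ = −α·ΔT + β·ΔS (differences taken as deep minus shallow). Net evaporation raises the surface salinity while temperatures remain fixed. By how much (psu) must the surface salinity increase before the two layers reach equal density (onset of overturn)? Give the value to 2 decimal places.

0.54 psu

Neutral buoyancy requires −α(T_deep − T_surf) + β(S_deep − S_surf′) = 0.
S_surf′ = S_deep − (α/β)·ΔT = 33.63 − (1.7 × 10⁻⁴/7.3 × 10⁻⁴)·(+1.4) = 33.3040 psu.
Increase required: 33.3040 − 32.76 = 0.5440 psu.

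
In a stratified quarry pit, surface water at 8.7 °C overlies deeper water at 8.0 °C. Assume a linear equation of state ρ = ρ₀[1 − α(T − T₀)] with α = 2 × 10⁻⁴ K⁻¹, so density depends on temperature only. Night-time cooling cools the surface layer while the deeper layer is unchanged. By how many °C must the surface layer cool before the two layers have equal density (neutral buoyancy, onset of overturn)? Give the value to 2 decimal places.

With temperature the only control, equal density requires T_surf′ = T_deep.
T_surf′ = 8.0 °C.
Cooling required: 8.7 − 8.0 = 0.70 °C.

0.70 °C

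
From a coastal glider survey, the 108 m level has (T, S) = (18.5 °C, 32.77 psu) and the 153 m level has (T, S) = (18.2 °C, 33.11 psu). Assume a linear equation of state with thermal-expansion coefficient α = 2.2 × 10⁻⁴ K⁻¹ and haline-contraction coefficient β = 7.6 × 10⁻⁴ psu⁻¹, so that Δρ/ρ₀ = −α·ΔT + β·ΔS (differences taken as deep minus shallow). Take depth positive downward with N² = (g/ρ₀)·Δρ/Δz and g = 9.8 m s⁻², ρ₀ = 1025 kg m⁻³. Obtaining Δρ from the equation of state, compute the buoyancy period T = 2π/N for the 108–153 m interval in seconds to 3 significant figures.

ΔT = -0.3 K, ΔS = +0.34 psu (deep − shallow).
Δρ/ρ₀ = −αΔT + βΔS = 6.60 × 10⁻⁵ + 2.584 × 10⁻⁴ = 3.244 × 10⁻⁴, so Δρ ≈ 0.3325 kg m⁻³.
N² = (g/ρ₀)·Δρ/Δz = g·(Δρ/ρ₀)/Δz = 9.8 × 3.244 × 10⁻⁴ / 45 = 7.0647 × 10⁻⁵ s⁻².
N = √(7.0647 × 10⁻⁵) = 8.4052 × 10⁻³ rad s⁻¹ → T = 2π/N = 747.54 s ≈ 748 s.

748 s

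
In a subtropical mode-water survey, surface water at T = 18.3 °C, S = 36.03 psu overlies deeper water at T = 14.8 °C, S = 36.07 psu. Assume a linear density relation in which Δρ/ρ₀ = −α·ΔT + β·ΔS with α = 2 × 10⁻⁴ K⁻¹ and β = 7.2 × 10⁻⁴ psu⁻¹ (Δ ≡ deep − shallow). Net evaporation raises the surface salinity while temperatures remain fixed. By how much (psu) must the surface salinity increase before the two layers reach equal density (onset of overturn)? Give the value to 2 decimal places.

Neutral buoyancy requires −α(T_deep − T_surf) + β(S_deep − S_surf′) = 0.
S_surf′ = S_deep − (α/β)·ΔT = 36.07 − (2 × 10⁻⁴/7.2 × 10⁻⁴)·(-3.5) = 37.0422 psu.
Increase required: 37.0422 − 36.03 = 1.0122 psu.

1.01 psu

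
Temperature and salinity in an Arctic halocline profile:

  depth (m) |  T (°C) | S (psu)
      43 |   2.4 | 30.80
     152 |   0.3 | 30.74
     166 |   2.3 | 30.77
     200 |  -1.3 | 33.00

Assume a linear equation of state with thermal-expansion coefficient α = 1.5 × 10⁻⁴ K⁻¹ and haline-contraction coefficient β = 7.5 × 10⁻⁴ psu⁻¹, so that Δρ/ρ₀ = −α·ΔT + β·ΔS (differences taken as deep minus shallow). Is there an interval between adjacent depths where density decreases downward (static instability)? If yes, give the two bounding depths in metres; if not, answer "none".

Evaluate Δρ/ρ₀ = −αΔT + βΔS across each adjacent pair:
  43–152 m: −αΔT+βΔS = −(1.5 × 10⁻⁴)(-2.1)+(7.5 × 10⁻⁴)(-0.06) = 2.7 × 10⁻⁴ → stable
  152–166 m: −αΔT+βΔS = −(1.5 × 10⁻⁴)(+2.0)+(7.5 × 10⁻⁴)(+0.03) = -2.8 × 10⁻⁴ → UNSTABLE
  166–200 m: −αΔT+βΔS = −(1.5 × 10⁻⁴)(-3.6)+(7.5 × 10⁻⁴)(+2.23) = 2.2 × 10⁻³ → stable
The 152–166 m interval has Δρ < 0: lighter water underlies denser water.

152–166 m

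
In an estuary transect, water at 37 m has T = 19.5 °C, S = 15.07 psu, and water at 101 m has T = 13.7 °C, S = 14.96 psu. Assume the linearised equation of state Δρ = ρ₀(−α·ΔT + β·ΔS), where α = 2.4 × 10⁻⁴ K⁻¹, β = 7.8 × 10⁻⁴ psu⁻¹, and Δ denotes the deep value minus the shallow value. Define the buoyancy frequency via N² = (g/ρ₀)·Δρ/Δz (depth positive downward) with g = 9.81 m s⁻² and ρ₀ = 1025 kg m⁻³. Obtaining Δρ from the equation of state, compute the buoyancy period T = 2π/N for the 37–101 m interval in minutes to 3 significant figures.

ΔT = -5.8 K, ΔS = -0.11 psu (deep − shallow).
Δρ/ρ₀ = −αΔT + βΔS = 1.392 × 10⁻³ − 8.58 × 10⁻⁵ = 1.3062 × 10⁻³, so Δρ ≈ 1.339 kg m⁻³.
N² = (g/ρ₀)·Δρ/Δz = g·(Δρ/ρ₀)/Δz = 9.81 × 1.3062 × 10⁻³ / 64 = 2.0022 × 10⁻⁴ s⁻².
N = √(2.0022 × 10⁻⁴) = 0.014150 rad s⁻¹ → T = 2π/N = 444.04 s = 7.4007 min ≈ 7.40 min.

7.40 min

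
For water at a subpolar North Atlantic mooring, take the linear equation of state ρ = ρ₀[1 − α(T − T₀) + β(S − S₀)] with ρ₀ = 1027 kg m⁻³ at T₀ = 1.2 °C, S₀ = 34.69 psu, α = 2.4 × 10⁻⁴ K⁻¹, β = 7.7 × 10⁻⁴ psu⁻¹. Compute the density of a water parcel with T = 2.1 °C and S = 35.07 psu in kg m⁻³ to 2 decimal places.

T − T₀ = +0.9 K, S − S₀ = +0.38 psu.
Bracket = 1 − α·(+0.9) + β·(+0.38) = 1 + (7.66 × 10⁻⁵) = 1.0000766.
ρ = 1027 × 1.0000766 = 1027.08 kg m⁻³.

1027.08 kg m⁻³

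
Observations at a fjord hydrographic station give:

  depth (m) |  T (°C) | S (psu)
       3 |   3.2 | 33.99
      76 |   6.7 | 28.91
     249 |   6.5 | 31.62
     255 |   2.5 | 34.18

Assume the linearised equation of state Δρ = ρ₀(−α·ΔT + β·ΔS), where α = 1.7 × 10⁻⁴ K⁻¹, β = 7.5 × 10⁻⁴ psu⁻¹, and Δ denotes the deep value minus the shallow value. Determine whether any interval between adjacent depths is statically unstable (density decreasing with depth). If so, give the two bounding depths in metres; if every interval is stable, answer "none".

Evaluate Δρ/ρ₀ = −αΔT + βΔS across each adjacent pair:
  3–76 m: −αΔT+βΔS = −(1.7 × 10⁻⁴)(+3.5)+(7.5 × 10⁻⁴)(-5.08) = -4.4 × 10⁻³ → UNSTABLE
  76–249 m: −αΔT+βΔS = −(1.7 × 10⁻⁴)(-0.2)+(7.5 × 10⁻⁴)(+2.71) = 2.1 × 10⁻³ → stable
  249–255 m: −αΔT+βΔS = −(1.7 × 10⁻⁴)(-4.0)+(7.5 × 10⁻⁴)(+2.56) = 2.6 × 10⁻³ → stable
The 3–76 m interval has Δρ < 0: lighter water underlies denser water.

3–76 m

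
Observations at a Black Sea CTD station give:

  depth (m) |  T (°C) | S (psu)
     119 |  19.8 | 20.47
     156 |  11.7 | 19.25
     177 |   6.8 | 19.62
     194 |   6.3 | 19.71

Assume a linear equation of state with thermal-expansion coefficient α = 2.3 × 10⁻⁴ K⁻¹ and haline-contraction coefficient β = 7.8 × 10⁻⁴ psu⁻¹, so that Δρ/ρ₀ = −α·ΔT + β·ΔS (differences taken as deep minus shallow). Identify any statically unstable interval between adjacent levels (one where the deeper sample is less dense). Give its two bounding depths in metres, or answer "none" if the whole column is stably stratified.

none

Evaluate Δρ/ρ₀ = −αΔT + βΔS across each adjacent pair:
  119–156 m: −αΔT+βΔS = −(2.3 × 10⁻⁴)(-8.1)+(7.8 × 10⁻⁴)(-1.22) = 9.1 × 10⁻⁴ → stable
  156–177 m: −αΔT+βΔS = −(2.3 × 10⁻⁴)(-4.9)+(7.8 × 10⁻⁴)(+0.37) = 1.4 × 10⁻³ → stable
  177–194 m: −αΔT+βΔS = −(2.3 × 10⁻⁴)(-0.5)+(7.8 × 10⁻⁴)(+0.09) = 1.9 × 10⁻⁴ → stable
Every interval has Δρ > 0: the column is stably stratified throughout.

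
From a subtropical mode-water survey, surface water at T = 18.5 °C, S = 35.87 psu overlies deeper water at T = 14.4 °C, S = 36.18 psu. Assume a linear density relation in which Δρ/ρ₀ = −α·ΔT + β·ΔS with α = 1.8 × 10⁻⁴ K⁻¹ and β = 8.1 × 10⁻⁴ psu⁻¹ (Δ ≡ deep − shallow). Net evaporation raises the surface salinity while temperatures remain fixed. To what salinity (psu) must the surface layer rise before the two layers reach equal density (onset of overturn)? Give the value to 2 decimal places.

Neutral buoyancy requires −α(T_deep − T_surf) + β(S_deep − S_surf′) = 0.
S_surf′ = S_deep − (α/β)·ΔT = 36.18 − (1.8 × 10⁻⁴/8.1 × 10⁻⁴)·(-4.1) = 37.0911 psu.
Increase required: 37.0911 − 35.87 = 1.2211 psu.

37.09 psu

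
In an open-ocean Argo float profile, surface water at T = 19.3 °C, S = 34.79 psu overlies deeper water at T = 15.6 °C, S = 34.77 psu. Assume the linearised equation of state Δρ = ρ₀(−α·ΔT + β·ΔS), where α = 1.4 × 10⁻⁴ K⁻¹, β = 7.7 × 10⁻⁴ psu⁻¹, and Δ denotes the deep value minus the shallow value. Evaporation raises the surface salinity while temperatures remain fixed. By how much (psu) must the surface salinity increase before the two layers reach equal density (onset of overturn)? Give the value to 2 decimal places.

0.65 psu

Neutral buoyancy requires −α(T_deep − T_surf) + β(S_deep − S_surf′) = 0.
S_surf′ = S_deep − (α/β)·ΔT = 34.77 − (1.4 × 10⁻⁴/7.7 × 10⁻⁴)·(-3.7) = 35.4427 psu.
Increase required: 35.4427 − 34.79 = 0.6527 psu.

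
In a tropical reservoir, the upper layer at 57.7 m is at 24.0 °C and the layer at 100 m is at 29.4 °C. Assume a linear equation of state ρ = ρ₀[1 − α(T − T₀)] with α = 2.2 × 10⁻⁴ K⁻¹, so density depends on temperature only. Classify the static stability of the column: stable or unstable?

unstable

ΔT = 29.4 − 24.0 = +5.4 K, so Δρ/ρ₀ = −αΔT = -1.188 × 10⁻³.
Δρ/ρ₀ < 0, so Δρ < 0: deeper water is lighter → statically unstable; the column would overturn.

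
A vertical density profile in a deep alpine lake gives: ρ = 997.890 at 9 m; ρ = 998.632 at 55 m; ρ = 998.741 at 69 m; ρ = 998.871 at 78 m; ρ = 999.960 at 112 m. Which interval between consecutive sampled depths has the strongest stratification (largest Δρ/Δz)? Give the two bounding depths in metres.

Compute the density gradient over each adjacent pair:
  9–55 m: Δρ/Δz = 0.742/46 = 0.016 kg m⁻⁴
  55–69 m: Δρ/Δz = 0.109/14 = 7.8 × 10⁻³ kg m⁻⁴
  69–78 m: Δρ/Δz = 0.130/9 = 0.014 kg m⁻⁴
  78–112 m: Δρ/Δz = 1.089/34 = 0.032 kg m⁻⁴
The largest gradient is in the 78–112 m interval — the pycnocline.

78–112 m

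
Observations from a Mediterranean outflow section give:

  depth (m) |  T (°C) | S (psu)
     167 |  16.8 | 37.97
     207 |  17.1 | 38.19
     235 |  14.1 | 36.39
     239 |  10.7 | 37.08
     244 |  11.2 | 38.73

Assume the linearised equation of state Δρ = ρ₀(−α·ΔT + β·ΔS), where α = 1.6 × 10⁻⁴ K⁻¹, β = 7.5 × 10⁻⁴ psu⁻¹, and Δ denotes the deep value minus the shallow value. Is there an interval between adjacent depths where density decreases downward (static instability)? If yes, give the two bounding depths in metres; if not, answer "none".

207–235 m

Evaluate Δρ/ρ₀ = −αΔT + βΔS across each adjacent pair:
  167–207 m: −αΔT+βΔS = −(1.6 × 10⁻⁴)(+0.3)+(7.5 × 10⁻⁴)(+0.22) = 1.2 × 10⁻⁴ → stable
  207–235 m: −αΔT+βΔS = −(1.6 × 10⁻⁴)(-3.0)+(7.5 × 10⁻⁴)(-1.80) = -8.7 × 10⁻⁴ → UNSTABLE
  235–239 m: −αΔT+βΔS = −(1.6 × 10⁻⁴)(-3.4)+(7.5 × 10⁻⁴)(+0.69) = 1.1 × 10⁻³ → stable
  239–244 m: −αΔT+βΔS = −(1.6 × 10⁻⁴)(+0.5)+(7.5 × 10⁻⁴)(+1.65) = 1.2 × 10⁻³ → stable
The 207–235 m interval has Δρ < 0: lighter water underlies denser water.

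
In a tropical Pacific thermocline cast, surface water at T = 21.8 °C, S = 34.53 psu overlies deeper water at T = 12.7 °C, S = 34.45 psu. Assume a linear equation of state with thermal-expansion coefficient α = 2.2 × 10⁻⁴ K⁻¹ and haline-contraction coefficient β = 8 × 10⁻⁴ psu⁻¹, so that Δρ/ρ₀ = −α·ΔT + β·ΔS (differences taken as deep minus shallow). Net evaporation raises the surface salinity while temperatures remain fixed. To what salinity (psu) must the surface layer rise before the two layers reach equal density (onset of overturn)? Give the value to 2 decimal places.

Neutral buoyancy requires −α(T_deep − T_surf) + β(S_deep − S_surf′) = 0.
S_surf′ = S_deep − (α/β)·ΔT = 34.45 − (2.2 × 10⁻⁴/8 × 10⁻⁴)·(-9.1) = 36.9525 psu.
Increase required: 36.9525 − 34.53 = 2.4225 psu.

36.95 psu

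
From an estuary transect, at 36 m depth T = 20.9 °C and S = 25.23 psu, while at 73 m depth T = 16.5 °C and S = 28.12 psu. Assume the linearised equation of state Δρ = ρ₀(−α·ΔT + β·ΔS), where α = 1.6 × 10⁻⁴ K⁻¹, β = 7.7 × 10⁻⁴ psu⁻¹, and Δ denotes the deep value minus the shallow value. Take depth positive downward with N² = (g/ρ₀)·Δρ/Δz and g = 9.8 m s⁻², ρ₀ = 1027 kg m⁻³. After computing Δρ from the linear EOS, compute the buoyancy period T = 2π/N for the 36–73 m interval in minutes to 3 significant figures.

3.76 min

ΔT = -4.4 K, ΔS = +2.89 psu (deep − shallow).
Δρ/ρ₀ = −αΔT + βΔS = 7.04 × 10⁻⁴ + 2.2253 × 10⁻³ = 2.9293 × 10⁻³, so Δρ ≈ 3.008 kg m⁻³.
N² = (g/ρ₀)·Δρ/Δz = g·(Δρ/ρ₀)/Δz = 9.8 × 2.9293 × 10⁻³ / 37 = 7.7587 × 10⁻⁴ s⁻².
N = √(7.7587 × 10⁻⁴) = 0.027854 rad s⁻¹ → T = 2π/N = 225.58 s = 3.7597 min ≈ 3.76 min.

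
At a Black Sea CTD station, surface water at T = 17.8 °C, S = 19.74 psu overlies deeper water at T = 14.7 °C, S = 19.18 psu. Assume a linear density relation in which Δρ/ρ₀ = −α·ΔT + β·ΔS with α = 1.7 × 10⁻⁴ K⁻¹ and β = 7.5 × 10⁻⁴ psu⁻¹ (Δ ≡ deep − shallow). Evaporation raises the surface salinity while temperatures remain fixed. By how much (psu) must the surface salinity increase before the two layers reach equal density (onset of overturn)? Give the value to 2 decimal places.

Neutral buoyancy requires −α(T_deep − T_surf) + β(S_deep − S_surf′) = 0.
S_surf′ = S_deep − (α/β)·ΔT = 19.18 − (1.7 × 10⁻⁴/7.5 × 10⁻⁴)·(-3.1) = 19.8827 psu.
Increase required: 19.8827 − 19.74 = 0.1427 psu.

0.14 psu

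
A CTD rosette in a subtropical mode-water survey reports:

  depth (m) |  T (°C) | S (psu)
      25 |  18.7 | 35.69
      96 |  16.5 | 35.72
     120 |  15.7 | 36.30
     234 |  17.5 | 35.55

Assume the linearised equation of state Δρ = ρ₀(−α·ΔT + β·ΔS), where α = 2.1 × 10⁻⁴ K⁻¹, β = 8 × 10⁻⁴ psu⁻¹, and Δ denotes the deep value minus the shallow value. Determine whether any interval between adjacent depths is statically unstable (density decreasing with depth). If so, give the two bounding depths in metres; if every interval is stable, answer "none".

120–234 m

Evaluate Δρ/ρ₀ = −αΔT + βΔS across each adjacent pair:
  25–96 m: −αΔT+βΔS = −(2.1 × 10⁻⁴)(-2.2)+(8 × 10⁻⁴)(+0.03) = 4.9 × 10⁻⁴ → stable
  96–120 m: −αΔT+βΔS = −(2.1 × 10⁻⁴)(-0.8)+(8 × 10⁻⁴)(+0.58) = 6.3 × 10⁻⁴ → stable
  120–234 m: −αΔT+βΔS = −(2.1 × 10⁻⁴)(+1.8)+(8 × 10⁻⁴)(-0.75) = -9.8 × 10⁻⁴ → UNSTABLE
The 120–234 m interval has Δρ < 0: lighter water underlies denser water.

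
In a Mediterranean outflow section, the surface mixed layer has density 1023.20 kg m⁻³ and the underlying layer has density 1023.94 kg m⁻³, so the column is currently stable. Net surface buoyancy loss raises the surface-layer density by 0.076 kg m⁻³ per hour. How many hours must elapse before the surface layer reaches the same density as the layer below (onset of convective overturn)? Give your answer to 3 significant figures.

Density deficit of the surface layer: 1023.94 − 1023.20 = 0.74 kg m⁻³.
Required change = 0.74 / 0.076 = 9.74 hours.

9.74 hours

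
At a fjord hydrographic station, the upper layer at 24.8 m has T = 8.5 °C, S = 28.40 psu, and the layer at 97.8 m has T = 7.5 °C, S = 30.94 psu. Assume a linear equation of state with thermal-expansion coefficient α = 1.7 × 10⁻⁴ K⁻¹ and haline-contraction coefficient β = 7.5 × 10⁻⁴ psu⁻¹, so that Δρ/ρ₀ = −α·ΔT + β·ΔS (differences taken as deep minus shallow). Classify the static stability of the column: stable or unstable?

ΔT = 7.5 − 8.5 = -1.0 K and ΔS = 30.94 − 28.40 = +2.54 psu (deep − shallow).
−αΔT = 1.70 × 10⁻⁴; βΔS = 1.905 × 10⁻³; sum Δρ/ρ₀ = 2.075 × 10⁻³.
Δρ/ρ₀ > 0, so Δρ > 0: deeper water is denser → statically stable.

stable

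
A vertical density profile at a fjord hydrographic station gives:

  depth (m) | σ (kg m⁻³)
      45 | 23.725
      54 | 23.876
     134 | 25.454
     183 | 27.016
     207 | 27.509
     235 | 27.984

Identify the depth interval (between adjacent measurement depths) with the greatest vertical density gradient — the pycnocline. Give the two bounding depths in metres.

Compute the density gradient over each adjacent pair:
  45–54 m: Δρ/Δz = 0.151/9 = 0.017 kg m⁻⁴
  54–134 m: Δρ/Δz = 1.578/80 = 0.020 kg m⁻⁴
  134–183 m: Δρ/Δz = 1.562/49 = 0.032 kg m⁻⁴
  183–207 m: Δρ/Δz = 0.493/24 = 0.021 kg m⁻⁴
  207–235 m: Δρ/Δz = 0.475/28 = 0.017 kg m⁻⁴
The largest gradient is in the 134–183 m interval — the pycnocline.

134–183 m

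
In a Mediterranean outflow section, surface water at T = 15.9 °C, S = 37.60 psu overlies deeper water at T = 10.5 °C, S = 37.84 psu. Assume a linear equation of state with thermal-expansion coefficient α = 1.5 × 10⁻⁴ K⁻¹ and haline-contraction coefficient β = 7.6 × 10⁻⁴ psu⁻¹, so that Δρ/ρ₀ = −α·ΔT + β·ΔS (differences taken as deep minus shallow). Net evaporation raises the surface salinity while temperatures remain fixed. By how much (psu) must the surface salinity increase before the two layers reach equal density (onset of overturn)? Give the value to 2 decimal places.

1.31 psu

Neutral buoyancy requires −α(T_deep − T_surf) + β(S_deep − S_surf′) = 0.
S_surf′ = S_deep − (α/β)·ΔT = 37.84 − (1.5 × 10⁻⁴/7.6 × 10⁻⁴)·(-5.4) = 38.9058 psu.
Increase required: 38.9058 − 37.60 = 1.3058 psu.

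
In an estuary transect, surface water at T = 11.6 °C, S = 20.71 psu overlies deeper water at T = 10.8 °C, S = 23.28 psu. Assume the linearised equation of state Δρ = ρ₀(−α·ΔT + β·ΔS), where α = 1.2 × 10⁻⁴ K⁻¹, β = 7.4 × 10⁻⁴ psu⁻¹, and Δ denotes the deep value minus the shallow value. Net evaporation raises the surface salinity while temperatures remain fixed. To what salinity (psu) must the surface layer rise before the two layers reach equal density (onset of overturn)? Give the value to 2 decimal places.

23.41 psu

Neutral buoyancy requires −α(T_deep − T_surf) + β(S_deep − S_surf′) = 0.
S_surf′ = S_deep − (α/β)·ΔT = 23.28 − (1.2 × 10⁻⁴/7.4 × 10⁻⁴)·(-0.8) = 23.4097 psu.
Increase required: 23.4097 − 20.71 = 2.6997 psu.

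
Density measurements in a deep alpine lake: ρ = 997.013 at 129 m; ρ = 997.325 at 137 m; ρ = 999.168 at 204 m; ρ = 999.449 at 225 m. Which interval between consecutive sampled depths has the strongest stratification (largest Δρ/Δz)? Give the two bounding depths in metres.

Compute the density gradient over each adjacent pair:
  129–137 m: Δρ/Δz = 0.312/8 = 0.039 kg m⁻⁴
  137–204 m: Δρ/Δz = 1.843/67 = 0.028 kg m⁻⁴
  204–225 m: Δρ/Δz = 0.281/21 = 0.013 kg m⁻⁴
The largest gradient is in the 129–137 m interval — the pycnocline.

129–137 m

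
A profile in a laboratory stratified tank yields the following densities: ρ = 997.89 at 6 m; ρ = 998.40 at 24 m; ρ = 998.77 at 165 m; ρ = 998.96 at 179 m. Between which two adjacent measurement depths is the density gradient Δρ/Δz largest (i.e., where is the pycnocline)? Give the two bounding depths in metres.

6–24 m

Compute the density gradient over each adjacent pair:
  6–24 m: Δρ/Δz = 0.51/18 = 0.028 kg m⁻⁴
  24–165 m: Δρ/Δz = 0.37/141 = 2.6 × 10⁻³ kg m⁻⁴
  165–179 m: Δρ/Δz = 0.19/14 = 0.014 kg m⁻⁴
The largest gradient is in the 6–24 m interval — the pycnocline.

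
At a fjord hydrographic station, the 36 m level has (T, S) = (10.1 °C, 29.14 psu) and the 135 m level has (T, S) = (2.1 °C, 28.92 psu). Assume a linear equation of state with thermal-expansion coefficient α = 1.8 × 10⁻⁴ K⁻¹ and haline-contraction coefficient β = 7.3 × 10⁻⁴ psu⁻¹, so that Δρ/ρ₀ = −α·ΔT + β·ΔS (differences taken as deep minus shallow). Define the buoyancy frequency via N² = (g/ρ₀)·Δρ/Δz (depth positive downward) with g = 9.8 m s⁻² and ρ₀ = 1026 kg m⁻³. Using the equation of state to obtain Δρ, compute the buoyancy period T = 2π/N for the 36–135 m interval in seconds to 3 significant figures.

ΔT = -8.0 K, ΔS = -0.22 psu (deep − shallow).
Δρ/ρ₀ = −αΔT + βΔS = 1.44 × 10⁻³ − 1.606 × 10⁻⁴ = 1.2794 × 10⁻³, so Δρ ≈ 1.313 kg m⁻³.
N² = (g/ρ₀)·Δρ/Δz = g·(Δρ/ρ₀)/Δz = 9.8 × 1.2794 × 10⁻³ / 99 = 1.2665 × 10⁻⁴ s⁻².
N = √(1.2665 × 10⁻⁴) = 0.011254 rad s⁻¹ → T = 2π/N = 558.31 s ≈ 558 s.

558 s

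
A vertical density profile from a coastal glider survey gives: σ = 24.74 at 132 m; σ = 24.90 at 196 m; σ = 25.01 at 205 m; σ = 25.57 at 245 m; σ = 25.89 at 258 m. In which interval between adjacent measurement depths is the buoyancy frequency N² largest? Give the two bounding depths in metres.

Compute the density gradient over each adjacent pair:
  132–196 m: Δρ/Δz = 0.16/64 = 2.5 × 10⁻³ kg m⁻⁴
  196–205 m: Δρ/Δz = 0.11/9 = 0.012 kg m⁻⁴
  205–245 m: Δρ/Δz = 0.56/40 = 0.014 kg m⁻⁴
  245–258 m: Δρ/Δz = 0.32/13 = 0.025 kg m⁻⁴
The largest gradient is in the 245–258 m interval — the pycnocline.

245–258 m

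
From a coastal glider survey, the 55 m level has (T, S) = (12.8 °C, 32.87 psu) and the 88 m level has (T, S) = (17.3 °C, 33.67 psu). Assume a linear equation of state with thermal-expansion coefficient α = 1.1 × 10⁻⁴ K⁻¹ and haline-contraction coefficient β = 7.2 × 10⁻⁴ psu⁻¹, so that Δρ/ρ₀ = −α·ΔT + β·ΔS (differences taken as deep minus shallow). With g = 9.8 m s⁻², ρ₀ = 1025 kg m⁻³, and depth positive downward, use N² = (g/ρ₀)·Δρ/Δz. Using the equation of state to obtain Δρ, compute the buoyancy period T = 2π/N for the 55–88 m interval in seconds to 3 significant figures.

1.28 × 10³ s

ΔT = +4.5 K, ΔS = +0.80 psu (deep − shallow).
Δρ/ρ₀ = −αΔT + βΔS = -4.95 × 10⁻⁴ + 5.76 × 10⁻⁴ = 8.10 × 10⁻⁵, so Δρ ≈ 0.08303 kg m⁻³.
N² = (g/ρ₀)·Δρ/Δz = g·(Δρ/ρ₀)/Δz = 9.8 × 8.10 × 10⁻⁵ / 33 = 2.4055 × 10⁻⁵ s⁻².
N = √(2.4055 × 10⁻⁵) = 4.9046 × 10⁻³ rad s⁻¹ → T = 2π/N = 1.2811 × 10³ s ≈ 1.28 × 10³ s.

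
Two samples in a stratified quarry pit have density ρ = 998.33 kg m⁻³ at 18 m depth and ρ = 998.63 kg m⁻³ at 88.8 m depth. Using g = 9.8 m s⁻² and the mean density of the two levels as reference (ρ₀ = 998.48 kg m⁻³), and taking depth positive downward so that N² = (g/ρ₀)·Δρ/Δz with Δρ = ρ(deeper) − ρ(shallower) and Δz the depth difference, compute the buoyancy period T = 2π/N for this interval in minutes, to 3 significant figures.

Δρ = 998.63 − 998.33 = 0.30 kg m⁻³ over Δz = 88.8 − 18 = 70.8 m.
N² = (9.8/998.48) × (0.30/70.8) = 4.1589 × 10⁻⁵ s⁻².
N = √(4.1589 × 10⁻⁵) = 6.4490 × 10⁻³ rad s⁻¹, so T = 2π/N = 974.29 s = 16.238 min ≈ 16.2 min.

16.2 min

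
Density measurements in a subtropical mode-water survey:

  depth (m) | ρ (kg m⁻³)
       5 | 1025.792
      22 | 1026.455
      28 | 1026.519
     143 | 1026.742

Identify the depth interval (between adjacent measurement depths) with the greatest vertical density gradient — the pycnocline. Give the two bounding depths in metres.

Compute the density gradient over each adjacent pair:
  5–22 m: Δρ/Δz = 0.663/17 = 0.039 kg m⁻⁴
  22–28 m: Δρ/Δz = 0.064/6 = 0.011 kg m⁻⁴
  28–143 m: Δρ/Δz = 0.223/115 = 1.9 × 10⁻³ kg m⁻⁴
The largest gradient is in the 5–22 m interval — the pycnocline.

5–22 m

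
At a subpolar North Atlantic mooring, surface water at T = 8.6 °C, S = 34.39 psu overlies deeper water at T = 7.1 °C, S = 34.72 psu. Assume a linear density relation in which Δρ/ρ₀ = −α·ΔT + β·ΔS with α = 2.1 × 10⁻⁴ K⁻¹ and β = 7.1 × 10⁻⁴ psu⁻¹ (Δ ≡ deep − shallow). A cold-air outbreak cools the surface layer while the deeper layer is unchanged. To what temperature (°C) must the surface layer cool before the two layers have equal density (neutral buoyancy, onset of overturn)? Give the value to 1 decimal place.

Neutral buoyancy requires Δρ = 0, i.e. −α(T_deep − T_surf′) + β(S_deep − S_surf) = 0.
T_surf′ = T_deep − (β/α)·ΔS = 7.1 − (7.1 × 10⁻⁴/2.1 × 10⁻⁴)·(+0.33) = 5.984 °C.
Cooling required: 8.6 − (5.984) = 2.616 °C.

6.0 °C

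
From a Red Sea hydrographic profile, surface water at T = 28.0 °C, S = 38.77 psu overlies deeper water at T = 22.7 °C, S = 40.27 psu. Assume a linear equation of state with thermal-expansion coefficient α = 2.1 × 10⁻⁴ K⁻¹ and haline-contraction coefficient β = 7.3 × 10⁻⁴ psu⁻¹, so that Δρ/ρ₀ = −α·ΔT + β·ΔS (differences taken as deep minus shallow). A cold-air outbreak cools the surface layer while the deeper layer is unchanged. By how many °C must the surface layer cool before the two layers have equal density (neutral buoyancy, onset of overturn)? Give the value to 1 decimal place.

Neutral buoyancy requires Δρ = 0, i.e. −α(T_deep − T_surf′) + β(S_deep − S_surf) = 0.
T_surf′ = T_deep − (β/α)·ΔS = 22.7 − (7.3 × 10⁻⁴/2.1 × 10⁻⁴)·(+1.50) = 17.486 °C.
Cooling required: 28.0 − (17.486) = 10.514 °C.

10.5 °C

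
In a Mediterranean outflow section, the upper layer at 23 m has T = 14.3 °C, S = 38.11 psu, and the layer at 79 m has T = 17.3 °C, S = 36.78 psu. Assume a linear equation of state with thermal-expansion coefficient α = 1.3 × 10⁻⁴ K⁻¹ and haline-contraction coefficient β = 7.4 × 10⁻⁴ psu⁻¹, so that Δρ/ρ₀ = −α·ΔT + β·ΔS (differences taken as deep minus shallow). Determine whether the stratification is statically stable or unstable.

ΔT = 17.3 − 14.3 = +3.0 K and ΔS = 36.78 − 38.11 = -1.33 psu (deep − shallow).
−αΔT = -3.90 × 10⁻⁴; βΔS = -9.842 × 10⁻⁴; sum Δρ/ρ₀ = -1.3742 × 10⁻³.
Δρ/ρ₀ < 0, so Δρ < 0: deeper water is lighter → statically unstable; the column would overturn.

unstable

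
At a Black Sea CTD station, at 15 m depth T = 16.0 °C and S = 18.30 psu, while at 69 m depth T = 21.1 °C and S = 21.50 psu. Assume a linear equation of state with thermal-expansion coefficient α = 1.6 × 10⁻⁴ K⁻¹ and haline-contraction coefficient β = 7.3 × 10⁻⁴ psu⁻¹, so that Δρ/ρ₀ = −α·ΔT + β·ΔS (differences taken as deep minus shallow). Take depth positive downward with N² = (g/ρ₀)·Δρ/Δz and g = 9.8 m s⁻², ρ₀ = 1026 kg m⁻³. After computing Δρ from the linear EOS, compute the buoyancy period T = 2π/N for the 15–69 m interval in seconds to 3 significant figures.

378 s

ΔT = +5.1 K, ΔS = +3.20 psu (deep − shallow).
Δρ/ρ₀ = −αΔT + βΔS = -8.16 × 10⁻⁴ + 2.336 × 10⁻³ = 1.52 × 10⁻³, so Δρ ≈ 1.560 kg m⁻³.
N² = (g/ρ₀)·Δρ/Δz = g·(Δρ/ρ₀)/Δz = 9.8 × 1.52 × 10⁻³ / 54 = 2.7585 × 10⁻⁴ s⁻².
N = √(2.7585 × 10⁻⁴) = 0.016609 rad s⁻¹ → T = 2π/N = 378.30 s ≈ 378 s.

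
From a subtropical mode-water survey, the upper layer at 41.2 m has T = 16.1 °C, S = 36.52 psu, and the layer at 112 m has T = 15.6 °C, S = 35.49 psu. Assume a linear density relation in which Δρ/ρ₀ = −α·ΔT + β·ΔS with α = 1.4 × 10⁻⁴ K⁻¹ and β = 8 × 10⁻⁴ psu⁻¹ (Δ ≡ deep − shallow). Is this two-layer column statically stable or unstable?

ΔT = 15.6 − 16.1 = -0.5 K and ΔS = 35.49 − 36.52 = -1.03 psu (deep − shallow).
−αΔT = 7.00 × 10⁻⁵; βΔS = -8.24 × 10⁻⁴; sum Δρ/ρ₀ = -7.54 × 10⁻⁴.
Δρ/ρ₀ < 0, so Δρ < 0: deeper water is lighter → statically unstable; the column would overturn.

unstable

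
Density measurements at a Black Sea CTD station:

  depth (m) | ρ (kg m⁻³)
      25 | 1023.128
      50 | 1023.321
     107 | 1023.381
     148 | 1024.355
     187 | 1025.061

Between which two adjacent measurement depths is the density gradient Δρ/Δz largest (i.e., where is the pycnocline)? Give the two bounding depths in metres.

Compute the density gradient over each adjacent pair:
  25–50 m: Δρ/Δz = 0.193/25 = 7.7 × 10⁻³ kg m⁻⁴
  50–107 m: Δρ/Δz = 0.060/57 = 1.1 × 10⁻³ kg m⁻⁴
  107–148 m: Δρ/Δz = 0.974/41 = 0.024 kg m⁻⁴
  148–187 m: Δρ/Δz = 0.706/39 = 0.018 kg m⁻⁴
The largest gradient is in the 107–148 m interval — the pycnocline.

107–148 m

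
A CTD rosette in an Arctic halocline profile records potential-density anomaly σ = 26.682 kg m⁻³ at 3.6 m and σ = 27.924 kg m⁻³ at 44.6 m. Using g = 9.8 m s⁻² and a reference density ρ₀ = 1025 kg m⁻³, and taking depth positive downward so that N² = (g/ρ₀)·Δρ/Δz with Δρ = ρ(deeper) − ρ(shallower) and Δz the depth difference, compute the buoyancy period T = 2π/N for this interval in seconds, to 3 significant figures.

369 s

Δρ = 1027.924 − 1026.682 = 1.242 kg m⁻³ over Δz = 44.6 − 3.6 = 41 m.
N² = (9.8/1025) × (1.242/41) = 2.8963 × 10⁻⁴ s⁻².
N = √(2.8963 × 10⁻⁴) = 0.017019 rad s⁻¹, so T = 2π/N = 369.19 s ≈ 369 s.
A positive N² confirms static stability across the interval.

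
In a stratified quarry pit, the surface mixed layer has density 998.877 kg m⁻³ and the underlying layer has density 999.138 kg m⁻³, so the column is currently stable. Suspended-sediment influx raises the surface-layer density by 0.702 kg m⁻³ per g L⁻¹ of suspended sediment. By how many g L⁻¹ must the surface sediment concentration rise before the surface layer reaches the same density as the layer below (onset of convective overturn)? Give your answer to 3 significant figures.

0.372 g L⁻¹

Density deficit of the surface layer: 999.138 − 998.877 = 0.261 kg m⁻³.
Required change = 0.261 / 0.702 = 0.372 g L⁻¹.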